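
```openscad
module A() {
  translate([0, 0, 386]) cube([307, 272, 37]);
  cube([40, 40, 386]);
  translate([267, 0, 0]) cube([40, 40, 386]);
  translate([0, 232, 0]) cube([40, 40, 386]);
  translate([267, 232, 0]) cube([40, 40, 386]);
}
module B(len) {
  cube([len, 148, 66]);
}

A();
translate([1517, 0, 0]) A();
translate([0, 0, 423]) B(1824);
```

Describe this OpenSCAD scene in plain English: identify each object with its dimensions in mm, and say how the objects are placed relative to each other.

A is a simple wooden stool: a rectangular seat 307 mm (x) by 272 mm (y), 37 mm thick, top face at z = 423 mm, on four square legs, each 40×40 mm in cross-section. The legs rest on z = 0, each flush with a corner of the seat.

B is a rectangular beam 1824 mm long (x), 148 mm deep (y), 66 mm thick (z).

The beam spans the tops of two stools placed 1210 mm apart, resting at z = 423 mm.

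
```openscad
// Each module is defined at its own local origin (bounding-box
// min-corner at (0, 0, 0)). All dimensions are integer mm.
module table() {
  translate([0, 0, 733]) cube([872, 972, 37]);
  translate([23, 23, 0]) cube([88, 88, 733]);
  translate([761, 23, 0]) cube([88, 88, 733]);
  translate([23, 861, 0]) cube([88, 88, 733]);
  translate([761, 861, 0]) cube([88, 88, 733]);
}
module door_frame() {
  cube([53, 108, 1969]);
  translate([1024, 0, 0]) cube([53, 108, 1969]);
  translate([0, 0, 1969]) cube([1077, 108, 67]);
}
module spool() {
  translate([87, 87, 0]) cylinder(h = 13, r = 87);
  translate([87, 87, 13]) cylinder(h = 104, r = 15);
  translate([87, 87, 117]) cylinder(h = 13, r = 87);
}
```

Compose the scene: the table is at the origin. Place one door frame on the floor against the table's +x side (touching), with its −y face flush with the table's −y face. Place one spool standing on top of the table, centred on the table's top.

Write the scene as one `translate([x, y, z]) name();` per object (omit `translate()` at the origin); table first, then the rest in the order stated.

table();
translate([872, 0, 0]) door_frame();
translate([349, 399, 770]) spool();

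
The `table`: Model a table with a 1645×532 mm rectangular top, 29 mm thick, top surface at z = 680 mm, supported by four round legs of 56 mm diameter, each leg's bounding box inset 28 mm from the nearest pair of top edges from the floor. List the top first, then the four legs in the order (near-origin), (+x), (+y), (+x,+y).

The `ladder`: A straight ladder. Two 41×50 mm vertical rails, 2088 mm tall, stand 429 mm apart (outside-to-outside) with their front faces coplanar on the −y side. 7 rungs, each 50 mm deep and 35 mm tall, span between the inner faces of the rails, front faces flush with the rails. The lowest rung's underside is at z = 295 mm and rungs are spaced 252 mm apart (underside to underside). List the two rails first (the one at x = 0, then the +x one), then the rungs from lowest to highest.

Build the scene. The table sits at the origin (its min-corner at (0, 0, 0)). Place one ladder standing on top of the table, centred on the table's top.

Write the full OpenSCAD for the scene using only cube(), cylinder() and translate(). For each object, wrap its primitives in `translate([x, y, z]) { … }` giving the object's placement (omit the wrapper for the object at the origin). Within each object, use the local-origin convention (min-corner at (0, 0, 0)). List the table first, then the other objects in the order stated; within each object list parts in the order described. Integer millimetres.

translate([0, 0, 651]) cube([1645, 532, 29]);
translate([56, 56, 0]) cylinder(h = 651, r = 28);
translate([1589, 56, 0]) cylinder(h = 651, r = 28);
translate([56, 476, 0]) cylinder(h = 651, r = 28);
translate([1589, 476, 0]) cylinder(h = 651, r = 28);
translate([608, 241, 680]) {
  cube([41, 50, 2088]);
  translate([388, 0, 0]) cube([41, 50, 2088]);
  translate([41, 0, 295]) cube([347, 50, 35]);
  translate([41, 0, 547]) cube([347, 50, 35]);
  translate([41, 0, 799]) cube([347, 50, 35]);
  translate([41, 0, 1051]) cube([347, 50, 35]);
  translate([41, 0, 1303]) cube([347, 50, 35]);
  translate([41, 0, 1555]) cube([347, 50, 35]);
  translate([41, 0, 1807]) cube([347, 50, 35]);
}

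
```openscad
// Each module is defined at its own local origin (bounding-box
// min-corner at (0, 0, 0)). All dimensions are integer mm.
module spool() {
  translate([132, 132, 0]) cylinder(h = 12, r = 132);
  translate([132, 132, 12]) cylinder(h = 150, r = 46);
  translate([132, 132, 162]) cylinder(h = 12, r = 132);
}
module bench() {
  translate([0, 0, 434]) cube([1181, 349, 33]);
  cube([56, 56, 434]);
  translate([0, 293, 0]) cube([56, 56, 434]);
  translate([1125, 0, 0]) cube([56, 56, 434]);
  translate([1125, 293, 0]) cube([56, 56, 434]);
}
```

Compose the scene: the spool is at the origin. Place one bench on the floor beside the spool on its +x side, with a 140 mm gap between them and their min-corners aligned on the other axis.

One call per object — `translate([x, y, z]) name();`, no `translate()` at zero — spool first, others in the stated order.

spool();
translate([404, 0, 0]) bench();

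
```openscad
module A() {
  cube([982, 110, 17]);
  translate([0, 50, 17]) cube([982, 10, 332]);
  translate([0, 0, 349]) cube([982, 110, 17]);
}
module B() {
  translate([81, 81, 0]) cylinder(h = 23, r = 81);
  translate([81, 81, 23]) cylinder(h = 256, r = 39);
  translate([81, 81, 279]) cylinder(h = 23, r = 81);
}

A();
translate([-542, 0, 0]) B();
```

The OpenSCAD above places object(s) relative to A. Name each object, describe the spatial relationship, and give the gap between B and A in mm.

A is an I-beam. B is a spool. The spool is on the floor beside the I-beam on its −x side. The gap between the spool and the I-beam is 380 mm.

The spool's nearest face is 380 mm from the I-beam's −x face.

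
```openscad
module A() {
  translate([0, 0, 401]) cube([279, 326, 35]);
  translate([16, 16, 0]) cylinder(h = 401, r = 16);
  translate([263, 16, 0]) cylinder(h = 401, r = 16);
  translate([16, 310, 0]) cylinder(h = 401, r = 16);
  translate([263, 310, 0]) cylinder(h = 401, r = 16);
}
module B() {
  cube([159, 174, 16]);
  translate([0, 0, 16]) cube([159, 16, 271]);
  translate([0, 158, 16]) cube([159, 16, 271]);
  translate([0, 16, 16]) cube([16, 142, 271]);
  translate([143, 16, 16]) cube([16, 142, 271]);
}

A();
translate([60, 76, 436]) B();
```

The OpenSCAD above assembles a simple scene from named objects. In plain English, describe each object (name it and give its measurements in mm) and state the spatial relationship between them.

A is a simple wooden stool: a rectangular seat 279 mm (x) by 326 mm (y), 35 mm thick, top face at z = 436 mm, on four round legs, each 32 mm in diameter. The legs rest on z = 0, each leg's axis is inset half a diameter from the nearest pair of seat edges (so the leg's bounding box is flush with the corner).

B is an open-topped rectangular box: outside dimensions 159×174×287 mm, with a uniform wall and base thickness of 16 mm. The base is a full 159×174 slab on the floor; four walls sit on top of the base. The front and back walls (the −y and +y sides) span the full width; the two side walls fit between them.

The open box is on top of the stool, centred.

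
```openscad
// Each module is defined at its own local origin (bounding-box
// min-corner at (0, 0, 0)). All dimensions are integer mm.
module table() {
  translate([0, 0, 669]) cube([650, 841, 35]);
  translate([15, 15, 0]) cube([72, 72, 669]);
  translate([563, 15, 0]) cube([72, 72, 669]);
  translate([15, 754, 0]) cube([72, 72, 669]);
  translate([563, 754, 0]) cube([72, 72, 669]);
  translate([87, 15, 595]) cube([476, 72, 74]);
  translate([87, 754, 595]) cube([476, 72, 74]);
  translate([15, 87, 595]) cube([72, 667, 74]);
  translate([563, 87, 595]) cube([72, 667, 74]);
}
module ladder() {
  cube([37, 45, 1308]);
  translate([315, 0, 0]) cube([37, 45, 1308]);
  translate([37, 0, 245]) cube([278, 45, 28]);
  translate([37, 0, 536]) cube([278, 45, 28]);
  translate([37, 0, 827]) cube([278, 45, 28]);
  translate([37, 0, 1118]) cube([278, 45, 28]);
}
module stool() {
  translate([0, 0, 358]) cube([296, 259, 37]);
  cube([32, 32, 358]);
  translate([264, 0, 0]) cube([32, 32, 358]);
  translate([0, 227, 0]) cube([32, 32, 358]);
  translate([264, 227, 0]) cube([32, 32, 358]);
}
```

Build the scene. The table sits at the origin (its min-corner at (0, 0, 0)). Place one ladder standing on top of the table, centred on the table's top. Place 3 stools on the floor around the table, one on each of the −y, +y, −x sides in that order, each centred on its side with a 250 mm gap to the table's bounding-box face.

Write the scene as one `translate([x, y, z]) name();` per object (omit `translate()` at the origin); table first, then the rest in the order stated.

table();
translate([149, 398, 704]) ladder();
translate([177, -509, 0]) stool();
translate([177, 1091, 0]) stool();
translate([-546, 291, 0]) stool();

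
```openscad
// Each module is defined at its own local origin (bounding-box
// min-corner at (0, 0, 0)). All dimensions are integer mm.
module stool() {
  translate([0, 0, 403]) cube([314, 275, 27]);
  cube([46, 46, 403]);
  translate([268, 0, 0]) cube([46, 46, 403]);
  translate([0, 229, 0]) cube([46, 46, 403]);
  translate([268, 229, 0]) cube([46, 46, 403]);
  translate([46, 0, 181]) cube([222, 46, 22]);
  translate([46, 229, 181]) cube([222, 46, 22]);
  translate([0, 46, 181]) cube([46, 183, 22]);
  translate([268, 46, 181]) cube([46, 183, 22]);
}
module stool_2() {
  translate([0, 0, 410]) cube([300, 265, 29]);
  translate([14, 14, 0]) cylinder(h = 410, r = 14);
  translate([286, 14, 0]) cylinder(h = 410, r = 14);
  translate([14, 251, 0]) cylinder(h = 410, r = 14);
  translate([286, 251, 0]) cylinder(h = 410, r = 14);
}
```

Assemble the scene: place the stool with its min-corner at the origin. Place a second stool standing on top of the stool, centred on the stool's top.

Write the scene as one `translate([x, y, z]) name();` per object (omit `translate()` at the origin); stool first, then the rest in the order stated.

stool();
translate([7, 5, 430]) stool_2();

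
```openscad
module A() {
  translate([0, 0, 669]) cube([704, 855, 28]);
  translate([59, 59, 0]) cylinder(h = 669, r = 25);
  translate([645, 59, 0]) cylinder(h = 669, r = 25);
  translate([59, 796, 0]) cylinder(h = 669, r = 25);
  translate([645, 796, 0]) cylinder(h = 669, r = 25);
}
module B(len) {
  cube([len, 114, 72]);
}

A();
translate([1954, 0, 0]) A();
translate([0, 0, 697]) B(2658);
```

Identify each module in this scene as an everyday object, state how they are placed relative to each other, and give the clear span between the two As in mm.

Second table starts at x = 1954; first ends at x = 704; clear span = 1954 − 704 = 1250 mm.

A is a table. B is a beam. A beam spans the tops of two tables. The clear span between the two tables is 1250 mm.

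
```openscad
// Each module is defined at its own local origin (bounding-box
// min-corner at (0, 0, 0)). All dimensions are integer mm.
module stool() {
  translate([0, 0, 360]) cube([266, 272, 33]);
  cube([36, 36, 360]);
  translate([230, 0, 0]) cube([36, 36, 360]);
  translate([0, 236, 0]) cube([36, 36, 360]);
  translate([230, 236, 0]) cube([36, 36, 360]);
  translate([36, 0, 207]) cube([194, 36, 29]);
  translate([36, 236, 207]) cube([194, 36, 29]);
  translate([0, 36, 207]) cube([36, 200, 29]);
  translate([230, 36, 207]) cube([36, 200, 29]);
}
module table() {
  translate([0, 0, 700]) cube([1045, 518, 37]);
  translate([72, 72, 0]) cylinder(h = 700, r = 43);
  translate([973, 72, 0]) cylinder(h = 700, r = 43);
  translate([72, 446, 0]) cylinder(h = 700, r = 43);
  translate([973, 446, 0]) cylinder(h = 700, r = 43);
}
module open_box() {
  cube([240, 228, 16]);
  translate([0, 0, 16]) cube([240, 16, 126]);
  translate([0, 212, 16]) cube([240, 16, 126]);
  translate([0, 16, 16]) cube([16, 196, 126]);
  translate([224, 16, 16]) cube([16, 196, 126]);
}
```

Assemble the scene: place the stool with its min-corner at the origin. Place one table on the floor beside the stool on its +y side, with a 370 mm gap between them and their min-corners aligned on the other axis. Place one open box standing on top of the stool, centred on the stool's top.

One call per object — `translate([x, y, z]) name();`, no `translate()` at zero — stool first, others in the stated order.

stool();
translate([0, 642, 0]) table();
translate([13, 22, 393]) open_box();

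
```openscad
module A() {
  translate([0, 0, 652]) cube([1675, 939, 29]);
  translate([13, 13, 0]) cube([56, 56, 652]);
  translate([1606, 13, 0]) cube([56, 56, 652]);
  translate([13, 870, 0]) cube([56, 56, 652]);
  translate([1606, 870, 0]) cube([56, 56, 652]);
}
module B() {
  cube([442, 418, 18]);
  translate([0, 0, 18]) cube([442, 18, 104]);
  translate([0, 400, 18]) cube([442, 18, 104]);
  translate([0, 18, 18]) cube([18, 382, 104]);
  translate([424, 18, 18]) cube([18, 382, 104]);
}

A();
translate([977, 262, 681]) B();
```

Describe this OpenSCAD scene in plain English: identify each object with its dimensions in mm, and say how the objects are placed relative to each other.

A is a table: top 1675 mm (x) × 939 mm (y), 29 mm thick, upper face at z = 681 mm, on four 56×56 mm square legs, each inset 13 mm from the nearest pair of top edges, running from z = 0 to the bottom of the top.

B is an open storage box with external size 442×418×122 mm and wall thickness 18 mm (the base is also 18 mm thick). The base covers the whole footprint; the four walls stand on the base, with the y-facing walls full-width and the x-facing walls fitting between their inner faces.

The open box is on top of the table.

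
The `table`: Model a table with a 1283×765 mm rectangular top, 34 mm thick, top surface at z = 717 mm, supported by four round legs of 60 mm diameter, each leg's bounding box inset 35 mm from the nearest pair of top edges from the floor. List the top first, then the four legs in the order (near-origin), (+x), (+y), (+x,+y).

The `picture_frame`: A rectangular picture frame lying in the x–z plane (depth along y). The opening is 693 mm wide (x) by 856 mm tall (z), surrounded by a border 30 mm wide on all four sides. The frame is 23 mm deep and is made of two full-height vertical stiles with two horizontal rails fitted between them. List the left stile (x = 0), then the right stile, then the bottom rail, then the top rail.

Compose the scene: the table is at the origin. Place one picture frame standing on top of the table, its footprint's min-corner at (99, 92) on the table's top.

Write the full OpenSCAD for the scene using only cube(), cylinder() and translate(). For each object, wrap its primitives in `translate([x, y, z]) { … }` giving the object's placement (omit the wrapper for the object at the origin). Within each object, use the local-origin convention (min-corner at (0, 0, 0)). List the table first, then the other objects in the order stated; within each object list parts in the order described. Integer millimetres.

translate([0, 0, 683]) cube([1283, 765, 34]);
translate([65, 65, 0]) cylinder(h = 683, r = 30);
translate([1218, 65, 0]) cylinder(h = 683, r = 30);
translate([65, 700, 0]) cylinder(h = 683, r = 30);
translate([1218, 700, 0]) cylinder(h = 683, r = 30);
translate([99, 92, 717]) {
  cube([30, 23, 916]);
  translate([723, 0, 0]) cube([30, 23, 916]);
  translate([30, 0, 0]) cube([693, 23, 30]);
  translate([30, 0, 886]) cube([693, 23, 30]);
}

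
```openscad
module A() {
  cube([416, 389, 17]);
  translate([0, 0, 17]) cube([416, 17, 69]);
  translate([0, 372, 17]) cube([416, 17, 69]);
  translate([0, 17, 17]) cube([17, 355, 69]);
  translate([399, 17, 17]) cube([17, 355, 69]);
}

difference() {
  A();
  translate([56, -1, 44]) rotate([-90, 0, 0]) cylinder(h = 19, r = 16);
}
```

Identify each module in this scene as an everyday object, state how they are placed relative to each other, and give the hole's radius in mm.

A is an open box. The open box has a circular hole through its front wall. The hole's radius is 16 mm.

The subtracted cylinder has r = 16 mm.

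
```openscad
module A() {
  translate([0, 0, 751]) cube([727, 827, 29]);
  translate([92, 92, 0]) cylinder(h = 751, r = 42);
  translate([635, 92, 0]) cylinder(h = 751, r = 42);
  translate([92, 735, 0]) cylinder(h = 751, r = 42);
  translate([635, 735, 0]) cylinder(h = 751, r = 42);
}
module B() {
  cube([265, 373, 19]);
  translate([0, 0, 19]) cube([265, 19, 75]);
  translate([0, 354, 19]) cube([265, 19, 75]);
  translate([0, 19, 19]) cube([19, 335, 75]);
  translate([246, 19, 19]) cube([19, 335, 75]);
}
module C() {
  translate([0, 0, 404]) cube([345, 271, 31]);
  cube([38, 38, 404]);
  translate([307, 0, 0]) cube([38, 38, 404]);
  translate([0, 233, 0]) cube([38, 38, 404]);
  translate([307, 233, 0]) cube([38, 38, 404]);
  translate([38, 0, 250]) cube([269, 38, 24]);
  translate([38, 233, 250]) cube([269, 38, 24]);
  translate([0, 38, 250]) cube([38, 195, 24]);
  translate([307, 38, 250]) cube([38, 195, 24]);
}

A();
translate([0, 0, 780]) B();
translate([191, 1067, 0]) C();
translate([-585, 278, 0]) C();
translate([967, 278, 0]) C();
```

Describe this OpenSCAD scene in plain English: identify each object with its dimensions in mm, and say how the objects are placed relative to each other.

A is a table with a 727×827 mm rectangular top, 29 mm thick, top surface at z = 780 mm, supported by four round legs of 84 mm diameter, each leg's bounding box inset 50 mm from the nearest pair of top edges, running from the floor.

B is an open-topped rectangular box: outside dimensions 265×373×94 mm, with a uniform wall and base thickness of 19 mm. The base is a full 265×373 slab on the floor; four walls sit on top of the base. The front and back walls (the −y and +y sides) span the full width; the two side walls fit between them.

C is a simple wooden stool: a rectangular seat 345 mm (x) by 271 mm (y), 31 mm thick, top face at z = 435 mm, on four square legs, each 38×38 mm in cross-section. The legs rest on z = 0, each flush with a corner of the seat. Four stretchers, 38 mm wide and 24 mm tall, connect adjacent legs with their undersides at z = 250 mm, each running between the inner faces of the legs it joins and aligned with the legs' outer faces on the other axis.

The open box is on top of the table. Three stools sit around the table at the +y, −x, +x sides.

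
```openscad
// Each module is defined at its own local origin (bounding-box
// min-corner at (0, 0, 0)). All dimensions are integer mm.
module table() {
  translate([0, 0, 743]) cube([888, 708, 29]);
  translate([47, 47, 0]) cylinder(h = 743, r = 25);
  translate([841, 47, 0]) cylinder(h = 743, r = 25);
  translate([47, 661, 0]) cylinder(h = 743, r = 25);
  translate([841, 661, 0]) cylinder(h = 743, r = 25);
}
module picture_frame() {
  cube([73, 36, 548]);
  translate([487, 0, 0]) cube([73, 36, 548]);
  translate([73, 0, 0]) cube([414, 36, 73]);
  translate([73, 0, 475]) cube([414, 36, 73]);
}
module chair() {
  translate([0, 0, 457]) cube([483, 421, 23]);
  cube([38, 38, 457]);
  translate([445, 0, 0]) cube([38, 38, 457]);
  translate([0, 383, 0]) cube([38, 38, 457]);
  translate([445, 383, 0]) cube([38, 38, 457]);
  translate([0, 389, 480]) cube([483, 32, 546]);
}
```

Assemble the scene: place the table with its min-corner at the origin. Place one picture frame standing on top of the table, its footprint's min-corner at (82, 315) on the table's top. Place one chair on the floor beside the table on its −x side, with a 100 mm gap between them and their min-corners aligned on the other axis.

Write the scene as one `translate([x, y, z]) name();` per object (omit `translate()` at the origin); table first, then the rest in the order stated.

table();
translate([82, 315, 772]) picture_frame();
translate([-583, 0, 0]) chair();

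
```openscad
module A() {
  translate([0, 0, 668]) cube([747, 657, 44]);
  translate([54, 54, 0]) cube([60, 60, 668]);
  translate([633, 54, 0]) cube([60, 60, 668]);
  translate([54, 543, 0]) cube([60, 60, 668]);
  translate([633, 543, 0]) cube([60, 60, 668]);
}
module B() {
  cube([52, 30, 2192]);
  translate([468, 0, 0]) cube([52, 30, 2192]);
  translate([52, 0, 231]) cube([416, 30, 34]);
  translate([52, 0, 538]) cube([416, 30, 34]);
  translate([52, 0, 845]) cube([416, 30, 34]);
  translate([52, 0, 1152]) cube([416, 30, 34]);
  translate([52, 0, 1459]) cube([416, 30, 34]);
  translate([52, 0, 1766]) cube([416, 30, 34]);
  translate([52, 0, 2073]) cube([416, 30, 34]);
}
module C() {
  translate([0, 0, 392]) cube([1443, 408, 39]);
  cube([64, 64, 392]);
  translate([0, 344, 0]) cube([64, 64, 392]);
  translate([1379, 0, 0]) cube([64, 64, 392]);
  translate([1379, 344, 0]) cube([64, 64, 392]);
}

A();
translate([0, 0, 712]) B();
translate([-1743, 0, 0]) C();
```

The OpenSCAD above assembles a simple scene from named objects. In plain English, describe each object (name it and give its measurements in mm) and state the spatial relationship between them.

A is a rectangular dining table. The top is 747×657×44 mm with its upper surface at z = 712 mm. It stands on four 60×60 mm square legs, each inset 54 mm from the nearest pair of top edges, running from the floor to the underside of the top.

B is a straight ladder. Two 52×30 mm vertical rails, 2192 mm tall, stand 520 mm apart (outside-to-outside) with their front faces coplanar on the −y side. 7 rungs, each 30 mm deep and 34 mm tall, span between the inner faces of the rails, front faces flush with the rails. The lowest rung's underside is at z = 231 mm and rungs are spaced 307 mm apart (underside to underside).

C is a bench: a 1443×408 mm seat slab, 39 mm thick, top at z = 431 mm, on four 64×64 mm square legs flush with the seat corners and standing on z = 0.

The ladder is on top of the table. The bench is on the floor beside the table on its −x side.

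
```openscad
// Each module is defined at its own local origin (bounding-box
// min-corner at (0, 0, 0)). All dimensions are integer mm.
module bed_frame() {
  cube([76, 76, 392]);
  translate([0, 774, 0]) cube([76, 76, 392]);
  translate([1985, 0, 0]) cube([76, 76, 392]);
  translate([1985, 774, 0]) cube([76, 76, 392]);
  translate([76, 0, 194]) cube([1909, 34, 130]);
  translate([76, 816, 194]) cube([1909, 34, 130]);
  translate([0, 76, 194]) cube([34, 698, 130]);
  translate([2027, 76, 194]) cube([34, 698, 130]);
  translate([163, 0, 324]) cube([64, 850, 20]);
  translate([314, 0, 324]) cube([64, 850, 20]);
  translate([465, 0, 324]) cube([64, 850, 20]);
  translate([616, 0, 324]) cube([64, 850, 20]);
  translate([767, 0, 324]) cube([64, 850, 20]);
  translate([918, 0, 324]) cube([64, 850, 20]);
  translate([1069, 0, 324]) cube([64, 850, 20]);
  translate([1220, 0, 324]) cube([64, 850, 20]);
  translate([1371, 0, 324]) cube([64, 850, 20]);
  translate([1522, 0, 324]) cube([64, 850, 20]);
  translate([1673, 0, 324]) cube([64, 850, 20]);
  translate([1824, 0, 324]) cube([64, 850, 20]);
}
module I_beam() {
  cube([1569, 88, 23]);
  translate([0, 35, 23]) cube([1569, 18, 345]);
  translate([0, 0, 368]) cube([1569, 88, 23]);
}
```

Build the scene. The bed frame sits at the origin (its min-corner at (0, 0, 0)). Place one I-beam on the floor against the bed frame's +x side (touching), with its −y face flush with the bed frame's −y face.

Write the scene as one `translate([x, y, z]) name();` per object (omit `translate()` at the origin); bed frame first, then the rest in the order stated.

bed_frame();
translate([2061, 0, 0]) I_beam();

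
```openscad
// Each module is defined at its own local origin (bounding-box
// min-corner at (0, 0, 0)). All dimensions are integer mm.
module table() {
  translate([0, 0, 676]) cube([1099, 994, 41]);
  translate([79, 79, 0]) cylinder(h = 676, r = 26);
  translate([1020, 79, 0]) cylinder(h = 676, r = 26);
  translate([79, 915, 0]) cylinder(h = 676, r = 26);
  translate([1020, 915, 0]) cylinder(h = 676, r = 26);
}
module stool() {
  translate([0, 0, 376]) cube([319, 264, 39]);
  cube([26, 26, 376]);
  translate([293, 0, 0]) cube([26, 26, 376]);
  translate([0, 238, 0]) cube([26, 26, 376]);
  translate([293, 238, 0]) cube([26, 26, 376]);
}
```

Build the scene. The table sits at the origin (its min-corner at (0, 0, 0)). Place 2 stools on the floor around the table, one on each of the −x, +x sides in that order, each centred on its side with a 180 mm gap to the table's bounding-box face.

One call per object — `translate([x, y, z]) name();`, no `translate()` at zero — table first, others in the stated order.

table();
translate([-499, 365, 0]) stool();
translate([1279, 365, 0]) stool();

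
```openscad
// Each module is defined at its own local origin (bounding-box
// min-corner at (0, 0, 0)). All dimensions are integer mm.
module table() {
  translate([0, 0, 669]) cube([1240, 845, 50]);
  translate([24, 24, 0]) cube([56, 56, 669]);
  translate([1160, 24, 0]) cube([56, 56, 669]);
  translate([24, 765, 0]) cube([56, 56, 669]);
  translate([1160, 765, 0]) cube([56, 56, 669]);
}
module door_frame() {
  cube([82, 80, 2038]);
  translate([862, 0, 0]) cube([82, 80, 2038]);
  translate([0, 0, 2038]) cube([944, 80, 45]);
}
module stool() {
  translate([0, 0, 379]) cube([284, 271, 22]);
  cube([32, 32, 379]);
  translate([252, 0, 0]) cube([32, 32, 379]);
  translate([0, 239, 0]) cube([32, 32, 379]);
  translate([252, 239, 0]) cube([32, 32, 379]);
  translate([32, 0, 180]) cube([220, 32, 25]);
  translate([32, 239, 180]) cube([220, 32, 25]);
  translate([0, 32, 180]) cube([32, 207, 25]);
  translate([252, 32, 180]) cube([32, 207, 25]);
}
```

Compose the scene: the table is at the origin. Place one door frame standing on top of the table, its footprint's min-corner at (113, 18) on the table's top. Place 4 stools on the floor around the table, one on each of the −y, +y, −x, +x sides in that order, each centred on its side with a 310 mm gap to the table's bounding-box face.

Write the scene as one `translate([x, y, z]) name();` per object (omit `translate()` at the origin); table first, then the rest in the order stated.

table();
translate([113, 18, 719]) door_frame();
translate([478, -581, 0]) stool();
translate([478, 1155, 0]) stool();
translate([-594, 287, 0]) stool();
translate([1550, 287, 0]) stool();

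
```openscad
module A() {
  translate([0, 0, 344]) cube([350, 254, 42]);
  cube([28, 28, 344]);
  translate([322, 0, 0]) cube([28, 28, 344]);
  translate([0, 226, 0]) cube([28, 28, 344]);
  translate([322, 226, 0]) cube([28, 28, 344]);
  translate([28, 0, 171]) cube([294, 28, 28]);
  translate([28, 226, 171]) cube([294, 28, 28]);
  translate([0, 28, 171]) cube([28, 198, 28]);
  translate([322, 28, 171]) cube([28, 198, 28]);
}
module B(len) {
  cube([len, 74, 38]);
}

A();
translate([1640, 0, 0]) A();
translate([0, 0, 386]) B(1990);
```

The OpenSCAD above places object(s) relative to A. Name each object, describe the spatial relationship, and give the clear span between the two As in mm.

Second stool starts at x = 1640; first ends at x = 350; clear span = 1640 − 350 = 1290 mm.

A is a stool. B is a beam. A beam spans the tops of two stools. The clear span between the two stools is 1290 mm.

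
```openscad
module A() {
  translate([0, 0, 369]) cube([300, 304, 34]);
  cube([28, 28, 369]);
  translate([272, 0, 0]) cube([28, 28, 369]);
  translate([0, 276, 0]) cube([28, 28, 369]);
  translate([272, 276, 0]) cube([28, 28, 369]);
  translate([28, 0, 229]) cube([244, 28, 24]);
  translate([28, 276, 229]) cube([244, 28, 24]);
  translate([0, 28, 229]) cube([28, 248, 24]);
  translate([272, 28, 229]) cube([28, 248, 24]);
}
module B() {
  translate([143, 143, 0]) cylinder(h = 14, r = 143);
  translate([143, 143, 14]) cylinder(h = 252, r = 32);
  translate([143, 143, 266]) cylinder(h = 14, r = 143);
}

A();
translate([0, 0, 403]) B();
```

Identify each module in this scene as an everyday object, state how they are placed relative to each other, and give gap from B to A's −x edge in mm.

A is a stool. B is a spool. The spool is on top of the stool. The gap from the spool to the stool's −x edge is 0 mm.

The spool's min-x is at 0; the stool's min-x is 0; gap = 0 mm.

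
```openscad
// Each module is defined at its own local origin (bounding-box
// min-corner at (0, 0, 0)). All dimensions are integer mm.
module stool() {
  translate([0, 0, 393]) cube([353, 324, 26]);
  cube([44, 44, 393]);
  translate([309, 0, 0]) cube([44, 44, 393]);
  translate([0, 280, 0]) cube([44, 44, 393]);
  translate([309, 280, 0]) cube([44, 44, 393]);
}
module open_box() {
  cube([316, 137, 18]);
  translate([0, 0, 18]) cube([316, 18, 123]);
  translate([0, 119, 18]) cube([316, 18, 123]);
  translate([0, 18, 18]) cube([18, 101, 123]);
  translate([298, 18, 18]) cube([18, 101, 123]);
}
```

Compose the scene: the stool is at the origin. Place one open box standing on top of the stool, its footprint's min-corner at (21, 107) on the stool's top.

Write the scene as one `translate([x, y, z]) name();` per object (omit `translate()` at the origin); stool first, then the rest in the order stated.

stool();
translate([21, 107, 419]) open_box();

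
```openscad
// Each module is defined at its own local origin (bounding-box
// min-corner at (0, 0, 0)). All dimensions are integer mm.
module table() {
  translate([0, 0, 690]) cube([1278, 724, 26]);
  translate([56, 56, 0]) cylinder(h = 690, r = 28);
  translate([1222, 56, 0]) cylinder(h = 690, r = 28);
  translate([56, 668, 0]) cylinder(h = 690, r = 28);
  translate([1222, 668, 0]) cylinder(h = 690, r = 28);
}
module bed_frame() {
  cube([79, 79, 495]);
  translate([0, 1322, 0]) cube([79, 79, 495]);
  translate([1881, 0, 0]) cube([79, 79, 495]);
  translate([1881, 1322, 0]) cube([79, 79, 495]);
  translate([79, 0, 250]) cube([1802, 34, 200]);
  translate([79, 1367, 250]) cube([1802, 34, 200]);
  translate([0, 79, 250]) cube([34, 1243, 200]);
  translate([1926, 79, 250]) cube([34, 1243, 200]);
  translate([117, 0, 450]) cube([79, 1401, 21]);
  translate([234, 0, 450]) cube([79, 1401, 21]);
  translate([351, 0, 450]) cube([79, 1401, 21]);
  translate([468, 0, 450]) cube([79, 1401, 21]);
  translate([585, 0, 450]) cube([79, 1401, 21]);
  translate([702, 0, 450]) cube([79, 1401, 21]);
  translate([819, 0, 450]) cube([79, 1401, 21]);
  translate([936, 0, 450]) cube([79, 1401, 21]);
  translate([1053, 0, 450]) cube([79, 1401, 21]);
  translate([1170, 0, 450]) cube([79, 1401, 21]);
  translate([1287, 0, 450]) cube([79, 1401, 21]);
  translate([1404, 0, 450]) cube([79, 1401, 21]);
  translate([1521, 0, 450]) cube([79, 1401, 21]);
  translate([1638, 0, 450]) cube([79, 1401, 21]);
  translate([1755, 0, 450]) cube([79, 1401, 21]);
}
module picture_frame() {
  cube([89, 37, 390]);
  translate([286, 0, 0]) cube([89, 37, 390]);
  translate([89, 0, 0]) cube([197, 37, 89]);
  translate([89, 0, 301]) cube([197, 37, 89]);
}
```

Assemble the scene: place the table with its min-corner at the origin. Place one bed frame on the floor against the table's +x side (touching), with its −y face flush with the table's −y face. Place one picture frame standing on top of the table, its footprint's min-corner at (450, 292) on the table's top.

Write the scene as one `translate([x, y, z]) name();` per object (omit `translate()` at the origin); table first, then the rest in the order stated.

table();
translate([1278, 0, 0]) bed_frame();
translate([450, 292, 716]) picture_frame();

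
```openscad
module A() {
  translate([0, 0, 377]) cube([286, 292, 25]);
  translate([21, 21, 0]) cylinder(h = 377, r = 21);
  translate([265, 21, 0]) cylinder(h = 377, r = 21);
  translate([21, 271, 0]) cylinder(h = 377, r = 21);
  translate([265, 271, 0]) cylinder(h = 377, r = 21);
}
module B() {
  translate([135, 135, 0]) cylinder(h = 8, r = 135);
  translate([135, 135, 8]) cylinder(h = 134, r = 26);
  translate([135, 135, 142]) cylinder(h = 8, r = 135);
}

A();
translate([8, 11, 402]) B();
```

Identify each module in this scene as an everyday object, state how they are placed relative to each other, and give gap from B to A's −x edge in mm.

The spool's min-x is at 8; the stool's min-x is 0; gap = 8 mm.

A is a stool. B is a spool. The spool is on top of the stool, centred. The gap from the spool to the stool's −x edge is 8 mm.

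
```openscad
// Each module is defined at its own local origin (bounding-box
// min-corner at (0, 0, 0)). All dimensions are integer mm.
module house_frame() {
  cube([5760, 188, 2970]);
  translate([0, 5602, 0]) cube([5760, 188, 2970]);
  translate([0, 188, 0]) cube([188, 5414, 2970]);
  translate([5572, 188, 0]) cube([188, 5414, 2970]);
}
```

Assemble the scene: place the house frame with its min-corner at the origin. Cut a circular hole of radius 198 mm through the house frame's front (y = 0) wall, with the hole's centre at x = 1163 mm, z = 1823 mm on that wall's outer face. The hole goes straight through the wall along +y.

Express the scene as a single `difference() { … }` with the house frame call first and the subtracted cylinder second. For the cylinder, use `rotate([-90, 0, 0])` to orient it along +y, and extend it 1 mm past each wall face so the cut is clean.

difference() {
  house_frame();
  translate([1163, -1, 1823]) rotate([-90, 0, 0]) cylinder(h = 190, r = 198);
}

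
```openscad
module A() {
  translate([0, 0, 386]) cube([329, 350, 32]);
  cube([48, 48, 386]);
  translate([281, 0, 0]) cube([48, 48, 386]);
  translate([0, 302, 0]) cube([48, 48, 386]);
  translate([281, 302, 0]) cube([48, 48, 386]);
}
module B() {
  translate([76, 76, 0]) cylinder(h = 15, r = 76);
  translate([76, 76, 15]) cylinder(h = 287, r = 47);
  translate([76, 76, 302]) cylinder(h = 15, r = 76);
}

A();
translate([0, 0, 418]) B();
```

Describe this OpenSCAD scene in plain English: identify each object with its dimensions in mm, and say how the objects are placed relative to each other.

A is a four-legged stool. The seat is a 329×350×32 mm slab whose top surface is at z = 418 mm; four square legs, each 48×48 mm in cross-section, run from the floor (z = 0) to the underside of the seat, each flush with a corner of the seat.

B is a spool: two coaxial disc flanges of radius 76 mm and thickness 15 mm, joined by a core cylinder of radius 47 mm and height 287 mm. The lower flange rests on z = 0 and the three cylinders share a vertical axis.

The spool is on top of the stool.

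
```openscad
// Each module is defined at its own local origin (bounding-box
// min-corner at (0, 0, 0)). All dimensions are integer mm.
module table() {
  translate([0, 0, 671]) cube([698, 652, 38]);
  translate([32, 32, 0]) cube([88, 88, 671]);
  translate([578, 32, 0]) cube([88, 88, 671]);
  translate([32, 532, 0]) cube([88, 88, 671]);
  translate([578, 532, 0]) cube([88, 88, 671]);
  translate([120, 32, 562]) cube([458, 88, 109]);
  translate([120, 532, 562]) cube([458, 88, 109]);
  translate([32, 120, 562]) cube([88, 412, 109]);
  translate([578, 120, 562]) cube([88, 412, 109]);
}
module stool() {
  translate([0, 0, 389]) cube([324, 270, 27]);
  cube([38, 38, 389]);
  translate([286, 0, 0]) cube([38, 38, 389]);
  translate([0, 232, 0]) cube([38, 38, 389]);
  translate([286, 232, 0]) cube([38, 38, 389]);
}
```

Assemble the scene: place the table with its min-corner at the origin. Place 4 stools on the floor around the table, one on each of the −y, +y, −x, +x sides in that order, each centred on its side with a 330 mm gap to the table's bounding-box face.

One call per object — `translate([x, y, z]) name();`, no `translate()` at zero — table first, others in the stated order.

table();
translate([187, -600, 0]) stool();
translate([187, 982, 0]) stool();
translate([-654, 191, 0]) stool();
translate([1028, 191, 0]) stool();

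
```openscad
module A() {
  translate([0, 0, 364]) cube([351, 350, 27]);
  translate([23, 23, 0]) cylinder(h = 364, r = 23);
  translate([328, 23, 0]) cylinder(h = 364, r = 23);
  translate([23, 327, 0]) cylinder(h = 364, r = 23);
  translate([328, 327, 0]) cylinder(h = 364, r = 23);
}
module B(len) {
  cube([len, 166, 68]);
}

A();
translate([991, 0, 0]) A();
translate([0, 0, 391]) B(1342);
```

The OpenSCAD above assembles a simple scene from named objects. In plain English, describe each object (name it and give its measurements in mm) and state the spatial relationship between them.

A is a simple wooden stool: a rectangular seat 351 mm (x) by 350 mm (y), 27 mm thick, top face at z = 391 mm, on four round legs, each 46 mm in diameter. The legs rest on z = 0, each leg's axis is inset half a diameter from the nearest pair of seat edges (so the leg's bounding box is flush with the corner).

B is a rectangular beam 1342 mm long (x), 166 mm deep (y), 68 mm thick (z).

The beam spans the tops of two stools placed 640 mm apart, resting at z = 391 mm.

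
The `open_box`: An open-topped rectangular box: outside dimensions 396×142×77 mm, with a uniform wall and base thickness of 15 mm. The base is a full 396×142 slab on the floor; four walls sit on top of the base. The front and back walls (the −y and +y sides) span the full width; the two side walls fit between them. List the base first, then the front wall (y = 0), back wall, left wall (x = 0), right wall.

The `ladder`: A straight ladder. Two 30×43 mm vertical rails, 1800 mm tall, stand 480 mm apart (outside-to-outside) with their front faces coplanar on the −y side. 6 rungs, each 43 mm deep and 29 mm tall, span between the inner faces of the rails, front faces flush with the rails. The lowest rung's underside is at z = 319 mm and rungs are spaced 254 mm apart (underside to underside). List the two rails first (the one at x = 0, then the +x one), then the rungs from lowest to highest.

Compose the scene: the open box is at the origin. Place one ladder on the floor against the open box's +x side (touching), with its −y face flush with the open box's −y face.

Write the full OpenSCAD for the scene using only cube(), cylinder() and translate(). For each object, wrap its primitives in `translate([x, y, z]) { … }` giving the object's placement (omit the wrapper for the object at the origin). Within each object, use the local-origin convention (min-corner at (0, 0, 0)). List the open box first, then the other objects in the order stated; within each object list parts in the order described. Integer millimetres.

cube([396, 142, 15]);
translate([0, 0, 15]) cube([396, 15, 62]);
translate([0, 127, 15]) cube([396, 15, 62]);
translate([0, 15, 15]) cube([15, 112, 62]);
translate([381, 15, 15]) cube([15, 112, 62]);
translate([396, 0, 0]) {
  cube([30, 43, 1800]);
  translate([450, 0, 0]) cube([30, 43, 1800]);
  translate([30, 0, 319]) cube([420, 43, 29]);
  translate([30, 0, 573]) cube([420, 43, 29]);
  translate([30, 0, 827]) cube([420, 43, 29]);
  translate([30, 0, 1081]) cube([420, 43, 29]);
  translate([30, 0, 1335]) cube([420, 43, 29]);
  translate([30, 0, 1589]) cube([420, 43, 29]);
}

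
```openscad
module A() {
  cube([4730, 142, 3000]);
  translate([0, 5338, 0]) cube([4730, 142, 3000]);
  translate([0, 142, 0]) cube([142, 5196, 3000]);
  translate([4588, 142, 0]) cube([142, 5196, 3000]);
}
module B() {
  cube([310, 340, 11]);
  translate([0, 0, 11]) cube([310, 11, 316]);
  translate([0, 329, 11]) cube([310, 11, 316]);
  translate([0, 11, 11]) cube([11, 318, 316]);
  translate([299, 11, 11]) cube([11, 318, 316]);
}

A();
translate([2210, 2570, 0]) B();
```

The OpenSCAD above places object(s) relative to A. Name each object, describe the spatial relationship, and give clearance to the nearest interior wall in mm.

A is a house frame. B is an open box. The open box sits inside the house frame, centred. The clearance to the nearest interior wall is 2068 mm.

Clearances: x = 2068, y = 2428; minimum 2068 mm.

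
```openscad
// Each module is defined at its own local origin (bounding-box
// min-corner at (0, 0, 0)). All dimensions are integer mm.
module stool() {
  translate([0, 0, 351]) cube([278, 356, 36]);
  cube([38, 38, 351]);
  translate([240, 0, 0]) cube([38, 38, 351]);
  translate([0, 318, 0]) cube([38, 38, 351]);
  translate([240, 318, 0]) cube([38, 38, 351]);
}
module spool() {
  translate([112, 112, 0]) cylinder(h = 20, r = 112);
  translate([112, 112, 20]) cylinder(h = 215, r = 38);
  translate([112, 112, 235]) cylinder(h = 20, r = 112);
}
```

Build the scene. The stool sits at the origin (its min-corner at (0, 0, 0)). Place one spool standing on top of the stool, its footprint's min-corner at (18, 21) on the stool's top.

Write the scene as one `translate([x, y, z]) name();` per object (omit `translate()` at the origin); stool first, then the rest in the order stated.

stool();
translate([18, 21, 387]) spool();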